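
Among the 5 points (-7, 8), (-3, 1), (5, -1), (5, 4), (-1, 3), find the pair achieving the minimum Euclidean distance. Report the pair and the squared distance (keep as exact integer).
Pair = ((-3, 1), (-1, 3)); squared distance = 8

Compute all C(5, 2) = 10 pairwise squared distances (x_i − x_j)² + (y_i − y_j)². The minimum is 8, attained by the pair ((-3, 1), (-1, 3)).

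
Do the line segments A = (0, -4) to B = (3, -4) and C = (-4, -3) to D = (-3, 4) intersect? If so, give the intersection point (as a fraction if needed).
No (intersection of containing lines falls outside at least one segment)

Parametrize and solve: t = -29/21, s = -1/7. At least one of these is outside [0, 1], so the segments do not intersect.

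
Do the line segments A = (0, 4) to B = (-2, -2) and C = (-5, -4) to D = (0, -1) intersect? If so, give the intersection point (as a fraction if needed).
No (intersection of containing lines falls outside at least one segment)

Parametrize and solve: t = 25/24, s = 7/12. At least one of these is outside [0, 1], so the segments do not intersect.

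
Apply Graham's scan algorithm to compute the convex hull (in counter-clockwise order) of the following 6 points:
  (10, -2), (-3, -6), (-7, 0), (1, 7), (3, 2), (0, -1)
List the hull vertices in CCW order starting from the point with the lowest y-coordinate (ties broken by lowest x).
Hull (CCW) = [(-3, -6), (10, -2), (1, 7), (-7, 0)]

Graham scan procedure:
  1. Find the pivot p₀ = point with lowest y (tie → lowest x): (-3, -6).
  2. Sort the remaining points by polar angle around p₀.
  3. Walk through sorted points, maintaining a stack; pop the top while the last three entries make a non-left turn (cross product ≤ 0).
  4. Final stack is the convex hull in CCW order: (-3, -6), (10, -2), (1, 7), (-7, 0).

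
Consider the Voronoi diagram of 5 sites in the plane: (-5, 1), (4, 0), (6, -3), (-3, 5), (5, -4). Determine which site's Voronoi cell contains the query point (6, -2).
Nearest site = (6, -3)

The Voronoi cell of site s contains exactly those query points closer to s than to any other site. Compute squared distances from q = (6, -2) to each site:
  (6 − 6)² + (-3 − -2)² = 1
  (5 − 6)² + (-4 − -2)² = 5
  (4 − 6)² + (0 − -2)² = 8
  (-5 − 6)² + (1 − -2)² = 130
  (-3 − 6)² + (5 − -2)² = 130
Minimum is attained by (6, -3), so q lies in its Voronoi cell.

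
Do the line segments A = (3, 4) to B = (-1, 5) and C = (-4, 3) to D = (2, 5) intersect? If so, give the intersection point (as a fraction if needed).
Yes; intersection at (5/7, 32/7) (t = 4/7 on AB, s = 11/14 on CD)

Parametrize AB as A + t(B − A) = (3 + -4 t, 4 + 1 t) and CD as C + s(D − C) = (-4 + 6 s, 3 + 2 s). Solve the linear system for (t, s). Determinant = 14 ≠ 0, so a unique intersection of the containing lines exists. Solution: t = 4/7, s = 11/14 — both in [0, 1], so the segments cross. Intersection point: (5/7, 32/7).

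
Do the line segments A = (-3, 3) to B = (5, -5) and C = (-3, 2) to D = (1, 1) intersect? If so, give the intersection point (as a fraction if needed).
Yes; intersection at (-5/3, 5/3) (t = 1/6 on AB, s = 1/3 on CD)

Parametrize AB as A + t(B − A) = (-3 + 8 t, 3 + -8 t) and CD as C + s(D − C) = (-3 + 4 s, 2 + -1 s). Solve the linear system for (t, s). Determinant = -24 ≠ 0, so a unique intersection of the containing lines exists. Solution: t = 1/6, s = 1/3 — both in [0, 1], so the segments cross. Intersection point: (-5/3, 5/3).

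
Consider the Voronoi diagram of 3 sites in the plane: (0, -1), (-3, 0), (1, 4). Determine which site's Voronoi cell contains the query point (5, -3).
Nearest site = (0, -1)

The Voronoi cell of site s contains exactly those query points closer to s than to any other site. Compute squared distances from q = (5, -3) to each site:
  (0 − 5)² + (-1 − -3)² = 29
  (1 − 5)² + (4 − -3)² = 65
  (-3 − 5)² + (0 − -3)² = 73
Minimum is attained by (0, -1), so q lies in its Voronoi cell.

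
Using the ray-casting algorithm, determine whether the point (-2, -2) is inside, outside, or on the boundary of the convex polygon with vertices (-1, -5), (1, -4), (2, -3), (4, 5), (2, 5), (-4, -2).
The point (-2, -2) lies strictly inside the polygon

Cast a horizontal ray to the right from the query point and count how many polygon edges it crosses (each edge strictly once or zero times, handled with the usual half-open convention). 
Parity of crossings → odd ⇒ inside.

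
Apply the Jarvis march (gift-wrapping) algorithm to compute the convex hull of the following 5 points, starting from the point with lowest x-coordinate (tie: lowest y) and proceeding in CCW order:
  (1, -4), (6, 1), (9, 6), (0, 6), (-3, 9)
Hull (CCW) = [(-3, 9), (1, -4), (6, 1), (9, 6)]

Jarvis march: at each step, from the current hull vertex p, select the next vertex q as the point such that every other point lies strictly to the left of (or on) the directed line p → q. (Equivalently: for every other point r, the cross product (q − p) × (r − p) ≥ 0.)
Starting point (lowest x, tie lowest y): (-3, 9). Wrap until returning to start. Resulting hull: (-3, 9), (1, -4), (6, 1), (9, 6).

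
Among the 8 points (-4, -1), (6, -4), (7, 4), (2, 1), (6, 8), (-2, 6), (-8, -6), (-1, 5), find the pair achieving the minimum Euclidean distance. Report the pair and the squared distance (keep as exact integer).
Pair = ((-2, 6), (-1, 5)); squared distance = 2

Compute all C(8, 2) = 28 pairwise squared distances (x_i − x_j)² + (y_i − y_j)². The minimum is 2, attained by the pair ((-2, 6), (-1, 5)).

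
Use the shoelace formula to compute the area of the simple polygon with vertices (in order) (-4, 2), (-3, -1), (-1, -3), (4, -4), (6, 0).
Area = 35

Shoelace formula: Area = (1/2) |Σ_i (x_i · y_{i+1} − x_{i+1} · y_i)| (indices mod n). Compute each cross term:
  (-4)(-1) − (-3)(2) = 10
  (-3)(-3) − (-1)(-1) = 8
  (-1)(-4) − (4)(-3) = 16
  (4)(0) − (6)(-4) = 24
  (6)(2) − (-4)(0) = 12
Sum = 70, so (signed) Area = 70/2 = 35, |Area| = 35.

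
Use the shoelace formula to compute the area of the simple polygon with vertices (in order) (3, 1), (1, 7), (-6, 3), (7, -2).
Area = 69/2

Shoelace formula: Area = (1/2) |Σ_i (x_i · y_{i+1} − x_{i+1} · y_i)| (indices mod n). Compute each cross term:
  (3)(7) − (1)(1) = 20
  (1)(3) − (-6)(7) = 45
  (-6)(-2) − (7)(3) = -9
  (7)(1) − (3)(-2) = 13
Sum = 69, so (signed) Area = 69/2 = 69/2, |Area| = 69/2.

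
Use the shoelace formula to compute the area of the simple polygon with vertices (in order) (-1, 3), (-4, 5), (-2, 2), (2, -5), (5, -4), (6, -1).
Area = 34

Shoelace formula: Area = (1/2) |Σ_i (x_i · y_{i+1} − x_{i+1} · y_i)| (indices mod n). Compute each cross term:
  (-1)(5) − (-4)(3) = 7
  (-4)(2) − (-2)(5) = 2
  (-2)(-5) − (2)(2) = 6
  (2)(-4) − (5)(-5) = 17
  (5)(-1) − (6)(-4) = 19
  (6)(3) − (-1)(-1) = 17
Sum = 68, so (signed) Area = 68/2 = 34, |Area| = 34.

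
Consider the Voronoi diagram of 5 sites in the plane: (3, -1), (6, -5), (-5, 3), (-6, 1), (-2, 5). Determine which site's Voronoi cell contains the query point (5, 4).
Nearest site = (3, -1)

The Voronoi cell of site s contains exactly those query points closer to s than to any other site. Compute squared distances from q = (5, 4) to each site:
  (3 − 5)² + (-1 − 4)² = 29
  (-2 − 5)² + (5 − 4)² = 50
  (6 − 5)² + (-5 − 4)² = 82
  (-5 − 5)² + (3 − 4)² = 101
  (-6 − 5)² + (1 − 4)² = 130
Minimum is attained by (3, -1), so q lies in its Voronoi cell.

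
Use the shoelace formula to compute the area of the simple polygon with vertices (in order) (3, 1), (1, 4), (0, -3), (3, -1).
Area = 23/2

Shoelace formula: Area = (1/2) |Σ_i (x_i · y_{i+1} − x_{i+1} · y_i)| (indices mod n). Compute each cross term:
  (3)(4) − (1)(1) = 11
  (1)(-3) − (0)(4) = -3
  (0)(-1) − (3)(-3) = 9
  (3)(1) − (3)(-1) = 6
Sum = 23, so (signed) Area = 23/2 = 23/2, |Area| = 23/2.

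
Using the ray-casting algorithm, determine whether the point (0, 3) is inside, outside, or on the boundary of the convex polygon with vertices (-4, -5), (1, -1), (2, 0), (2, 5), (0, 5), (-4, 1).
The point (0, 3) lies strictly inside the polygon

Cast a horizontal ray to the right from the query point and count how many polygon edges it crosses (each edge strictly once or zero times, handled with the usual half-open convention). 
Parity of crossings → odd ⇒ inside.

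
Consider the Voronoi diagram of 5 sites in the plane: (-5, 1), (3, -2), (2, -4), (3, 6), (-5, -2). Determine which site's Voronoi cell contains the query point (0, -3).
Nearest site = (2, -4)

The Voronoi cell of site s contains exactly those query points closer to s than to any other site. Compute squared distances from q = (0, -3) to each site:
  (2 − 0)² + (-4 − -3)² = 5
  (3 − 0)² + (-2 − -3)² = 10
  (-5 − 0)² + (-2 − -3)² = 26
  (-5 − 0)² + (1 − -3)² = 41
  (3 − 0)² + (6 − -3)² = 90
Minimum is attained by (2, -4), so q lies in its Voronoi cell.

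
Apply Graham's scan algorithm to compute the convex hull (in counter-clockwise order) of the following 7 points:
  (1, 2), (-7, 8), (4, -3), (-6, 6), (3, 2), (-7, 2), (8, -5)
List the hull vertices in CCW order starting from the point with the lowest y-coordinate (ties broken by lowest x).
Hull (CCW) = [(8, -5), (3, 2), (-7, 8), (-7, 2)]

Graham scan procedure:
  1. Find the pivot p₀ = point with lowest y (tie → lowest x): (8, -5).
  2. Sort the remaining points by polar angle around p₀.
  3. Walk through sorted points, maintaining a stack; pop the top while the last three entries make a non-left turn (cross product ≤ 0).
  4. Final stack is the convex hull in CCW order: (8, -5), (3, 2), (-7, 8), (-7, 2).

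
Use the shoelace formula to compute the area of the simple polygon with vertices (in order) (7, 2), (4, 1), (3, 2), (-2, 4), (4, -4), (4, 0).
Area = 18

Shoelace formula: Area = (1/2) |Σ_i (x_i · y_{i+1} − x_{i+1} · y_i)| (indices mod n). Compute each cross term:
  (7)(1) − (4)(2) = -1
  (4)(2) − (3)(1) = 5
  (3)(4) − (-2)(2) = 16
  (-2)(-4) − (4)(4) = -8
  (4)(0) − (4)(-4) = 16
  (4)(2) − (7)(0) = 8
Sum = 36, so (signed) Area = 36/2 = 18, |Area| = 18.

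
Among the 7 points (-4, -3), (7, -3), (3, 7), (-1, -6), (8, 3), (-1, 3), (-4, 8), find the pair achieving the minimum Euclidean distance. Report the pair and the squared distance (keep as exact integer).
Pair = ((-4, -3), (-1, -6)); squared distance = 18

Compute all C(7, 2) = 21 pairwise squared distances (x_i − x_j)² + (y_i − y_j)². The minimum is 18, attained by the pair ((-4, -3), (-1, -6)).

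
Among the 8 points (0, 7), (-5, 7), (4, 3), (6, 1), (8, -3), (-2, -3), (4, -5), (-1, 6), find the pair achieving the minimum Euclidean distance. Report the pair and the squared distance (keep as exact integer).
Pair = ((0, 7), (-1, 6)); squared distance = 2

Compute all C(8, 2) = 28 pairwise squared distances (x_i − x_j)² + (y_i − y_j)². The minimum is 2, attained by the pair ((0, 7), (-1, 6)).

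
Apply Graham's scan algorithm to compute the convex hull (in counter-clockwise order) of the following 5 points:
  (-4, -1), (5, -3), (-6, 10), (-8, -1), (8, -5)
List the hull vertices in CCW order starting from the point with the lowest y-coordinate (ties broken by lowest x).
Hull (CCW) = [(8, -5), (-6, 10), (-8, -1)]

Graham scan procedure:
  1. Find the pivot p₀ = point with lowest y (tie → lowest x): (8, -5).
  2. Sort the remaining points by polar angle around p₀.
  3. Walk through sorted points, maintaining a stack; pop the top while the last three entries make a non-left turn (cross product ≤ 0).
  4. Final stack is the convex hull in CCW order: (8, -5), (-6, 10), (-8, -1).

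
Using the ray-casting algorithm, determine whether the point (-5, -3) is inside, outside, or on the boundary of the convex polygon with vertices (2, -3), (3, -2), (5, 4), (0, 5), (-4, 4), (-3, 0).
The point (-5, -3) lies strictly outside the polygon

Cast a horizontal ray to the right from the query point and count how many polygon edges it crosses (each edge strictly once or zero times, handled with the usual half-open convention). 
Parity of crossings → even ⇒ outside.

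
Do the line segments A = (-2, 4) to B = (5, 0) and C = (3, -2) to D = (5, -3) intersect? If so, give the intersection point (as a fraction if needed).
No (intersection of containing lines falls outside at least one segment)

Parametrize and solve: t = 7, s = 22. At least one of these is outside [0, 1], so the segments do not intersect.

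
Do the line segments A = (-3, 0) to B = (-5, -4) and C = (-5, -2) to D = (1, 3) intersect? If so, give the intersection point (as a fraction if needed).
Yes; intersection at (-23/7, -4/7) (t = 1/7 on AB, s = 2/7 on CD)

Parametrize AB as A + t(B − A) = (-3 + -2 t, 0 + -4 t) and CD as C + s(D − C) = (-5 + 6 s, -2 + 5 s). Solve the linear system for (t, s). Determinant = -14 ≠ 0, so a unique intersection of the containing lines exists. Solution: t = 1/7, s = 2/7 — both in [0, 1], so the segments cross. Intersection point: (-23/7, -4/7).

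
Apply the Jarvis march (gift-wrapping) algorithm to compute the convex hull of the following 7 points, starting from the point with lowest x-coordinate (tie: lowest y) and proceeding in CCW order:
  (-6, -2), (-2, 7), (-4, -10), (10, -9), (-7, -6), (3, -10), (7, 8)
Hull (CCW) = [(-7, -6), (-4, -10), (3, -10), (10, -9), (7, 8), (-2, 7), (-6, -2)]

Jarvis march: at each step, from the current hull vertex p, select the next vertex q as the point such that every other point lies strictly to the left of (or on) the directed line p → q. (Equivalently: for every other point r, the cross product (q − p) × (r − p) ≥ 0.)
Starting point (lowest x, tie lowest y): (-7, -6). Wrap until returning to start. Resulting hull: (-7, -6), (-4, -10), (3, -10), (10, -9), (7, 8), (-2, 7), (-6, -2).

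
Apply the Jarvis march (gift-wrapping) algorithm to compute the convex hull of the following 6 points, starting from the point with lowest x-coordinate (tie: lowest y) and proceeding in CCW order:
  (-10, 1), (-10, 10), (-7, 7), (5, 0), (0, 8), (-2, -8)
Hull (CCW) = [(-10, 1), (-2, -8), (5, 0), (0, 8), (-10, 10)]

Jarvis march: at each step, from the current hull vertex p, select the next vertex q as the point such that every other point lies strictly to the left of (or on) the directed line p → q. (Equivalently: for every other point r, the cross product (q − p) × (r − p) ≥ 0.)
Starting point (lowest x, tie lowest y): (-10, 1). Wrap until returning to start. Resulting hull: (-10, 1), (-2, -8), (5, 0), (0, 8), (-10, 10).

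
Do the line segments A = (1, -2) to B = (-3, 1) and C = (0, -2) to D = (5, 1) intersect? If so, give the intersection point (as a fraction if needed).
Yes; intersection at (5/9, -5/3) (t = 1/9 on AB, s = 1/9 on CD)

Parametrize AB as A + t(B − A) = (1 + -4 t, -2 + 3 t) and CD as C + s(D − C) = (0 + 5 s, -2 + 3 s). Solve the linear system for (t, s). Determinant = 27 ≠ 0, so a unique intersection of the containing lines exists. Solution: t = 1/9, s = 1/9 — both in [0, 1], so the segments cross. Intersection point: (5/9, -5/3).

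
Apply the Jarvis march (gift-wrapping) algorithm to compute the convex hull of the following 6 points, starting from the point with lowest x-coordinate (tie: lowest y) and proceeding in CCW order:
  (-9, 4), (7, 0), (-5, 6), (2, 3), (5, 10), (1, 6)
Hull (CCW) = [(-9, 4), (7, 0), (5, 10), (-5, 6)]

Jarvis march: at each step, from the current hull vertex p, select the next vertex q as the point such that every other point lies strictly to the left of (or on) the directed line p → q. (Equivalently: for every other point r, the cross product (q − p) × (r − p) ≥ 0.)
Starting point (lowest x, tie lowest y): (-9, 4). Wrap until returning to start. Resulting hull: (-9, 4), (7, 0), (5, 10), (-5, 6).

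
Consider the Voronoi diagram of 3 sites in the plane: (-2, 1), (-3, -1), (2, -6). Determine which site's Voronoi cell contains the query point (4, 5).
Nearest site = (-2, 1)

The Voronoi cell of site s contains exactly those query points closer to s than to any other site. Compute squared distances from q = (4, 5) to each site:
  (-2 − 4)² + (1 − 5)² = 52
  (-3 − 4)² + (-1 − 5)² = 85
  (2 − 4)² + (-6 − 5)² = 125
Minimum is attained by (-2, 1), so q lies in its Voronoi cell.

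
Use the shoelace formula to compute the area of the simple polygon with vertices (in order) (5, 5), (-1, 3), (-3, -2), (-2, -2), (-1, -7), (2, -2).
Area = 81/2

Shoelace formula: Area = (1/2) |Σ_i (x_i · y_{i+1} − x_{i+1} · y_i)| (indices mod n). Compute each cross term:
  (5)(3) − (-1)(5) = 20
  (-1)(-2) − (-3)(3) = 11
  (-3)(-2) − (-2)(-2) = 2
  (-2)(-7) − (-1)(-2) = 12
  (-1)(-2) − (2)(-7) = 16
  (2)(5) − (5)(-2) = 20
Sum = 81, so (signed) Area = 81/2 = 81/2, |Area| = 81/2.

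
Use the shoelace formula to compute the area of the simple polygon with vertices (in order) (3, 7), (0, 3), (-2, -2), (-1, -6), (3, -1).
Area = 34

Shoelace formula: Area = (1/2) |Σ_i (x_i · y_{i+1} − x_{i+1} · y_i)| (indices mod n). Compute each cross term:
  (3)(3) − (0)(7) = 9
  (0)(-2) − (-2)(3) = 6
  (-2)(-6) − (-1)(-2) = 10
  (-1)(-1) − (3)(-6) = 19
  (3)(7) − (3)(-1) = 24
Sum = 68, so (signed) Area = 68/2 = 34, |Area| = 34.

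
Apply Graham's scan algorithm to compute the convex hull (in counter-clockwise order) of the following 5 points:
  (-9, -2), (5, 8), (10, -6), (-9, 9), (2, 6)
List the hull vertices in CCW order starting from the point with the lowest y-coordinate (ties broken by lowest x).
Hull (CCW) = [(10, -6), (5, 8), (-9, 9), (-9, -2)]

Graham scan procedure:
  1. Find the pivot p₀ = point with lowest y (tie → lowest x): (10, -6).
  2. Sort the remaining points by polar angle around p₀.
  3. Walk through sorted points, maintaining a stack; pop the top while the last three entries make a non-left turn (cross product ≤ 0).
  4. Final stack is the convex hull in CCW order: (10, -6), (5, 8), (-9, 9), (-9, -2).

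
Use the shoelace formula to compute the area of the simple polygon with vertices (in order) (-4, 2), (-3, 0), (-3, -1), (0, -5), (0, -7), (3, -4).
Area = 35/2

Shoelace formula: Area = (1/2) |Σ_i (x_i · y_{i+1} − x_{i+1} · y_i)| (indices mod n). Compute each cross term:
  (-4)(0) − (-3)(2) = 6
  (-3)(-1) − (-3)(0) = 3
  (-3)(-5) − (0)(-1) = 15
  (0)(-7) − (0)(-5) = 0
  (0)(-4) − (3)(-7) = 21
  (3)(2) − (-4)(-4) = -10
Sum = 35, so (signed) Area = 35/2 = 35/2, |Area| = 35/2.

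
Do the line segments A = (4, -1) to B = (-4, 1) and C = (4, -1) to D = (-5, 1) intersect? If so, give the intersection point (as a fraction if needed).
Yes; intersection at (4, -1) (t = 0 on AB, s = 0 on CD)

Parametrize AB as A + t(B − A) = (4 + -8 t, -1 + 2 t) and CD as C + s(D − C) = (4 + -9 s, -1 + 2 s). Solve the linear system for (t, s). Determinant = -2 ≠ 0, so a unique intersection of the containing lines exists. Solution: t = 0, s = 0 — both in [0, 1], so the segments cross. Intersection point: (4, -1).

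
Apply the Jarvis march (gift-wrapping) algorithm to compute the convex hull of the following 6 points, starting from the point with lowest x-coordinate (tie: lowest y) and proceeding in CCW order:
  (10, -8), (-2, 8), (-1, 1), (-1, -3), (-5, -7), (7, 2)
Hull (CCW) = [(-5, -7), (10, -8), (7, 2), (-2, 8)]

Jarvis march: at each step, from the current hull vertex p, select the next vertex q as the point such that every other point lies strictly to the left of (or on) the directed line p → q. (Equivalently: for every other point r, the cross product (q − p) × (r − p) ≥ 0.)
Starting point (lowest x, tie lowest y): (-5, -7). Wrap until returning to start. Resulting hull: (-5, -7), (10, -8), (7, 2), (-2, 8).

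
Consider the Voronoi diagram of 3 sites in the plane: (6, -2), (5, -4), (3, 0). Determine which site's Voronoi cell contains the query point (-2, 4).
Nearest site = (3, 0)

The Voronoi cell of site s contains exactly those query points closer to s than to any other site. Compute squared distances from q = (-2, 4) to each site:
  (3 − -2)² + (0 − 4)² = 41
  (6 − -2)² + (-2 − 4)² = 100
  (5 − -2)² + (-4 − 4)² = 113
Minimum is attained by (3, 0), so q lies in its Voronoi cell.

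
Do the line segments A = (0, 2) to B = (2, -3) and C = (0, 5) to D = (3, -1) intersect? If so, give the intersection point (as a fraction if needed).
No (intersection of containing lines falls outside at least one segment)

Parametrize and solve: t = -3, s = -2. At least one of these is outside [0, 1], so the segments do not intersect.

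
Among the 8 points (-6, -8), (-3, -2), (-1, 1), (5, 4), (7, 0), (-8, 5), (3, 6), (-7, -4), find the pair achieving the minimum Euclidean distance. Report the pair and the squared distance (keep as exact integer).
Pair = ((5, 4), (3, 6)); squared distance = 8

Compute all C(8, 2) = 28 pairwise squared distances (x_i − x_j)² + (y_i − y_j)². The minimum is 8, attained by the pair ((5, 4), (3, 6)).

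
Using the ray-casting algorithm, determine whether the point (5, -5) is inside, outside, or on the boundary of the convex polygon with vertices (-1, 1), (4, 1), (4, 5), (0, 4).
The point (5, -5) lies strictly outside the polygon

Cast a horizontal ray to the right from the query point and count how many polygon edges it crosses (each edge strictly once or zero times, handled with the usual half-open convention). 
Parity of crossings → even ⇒ outside.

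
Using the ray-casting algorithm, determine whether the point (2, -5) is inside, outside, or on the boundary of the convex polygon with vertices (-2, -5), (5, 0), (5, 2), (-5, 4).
The point (2, -5) lies strictly outside the polygon

Cast a horizontal ray to the right from the query point and count how many polygon edges it crosses (each edge strictly once or zero times, handled with the usual half-open convention). 
Parity of crossings → even ⇒ outside.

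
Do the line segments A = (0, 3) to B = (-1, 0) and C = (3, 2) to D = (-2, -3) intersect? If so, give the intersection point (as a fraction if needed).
No (intersection of containing lines falls outside at least one segment)

Parametrize and solve: t = 2, s = 1. At least one of these is outside [0, 1], so the segments do not intersect.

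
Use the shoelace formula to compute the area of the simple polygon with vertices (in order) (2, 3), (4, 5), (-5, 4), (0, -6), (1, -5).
Area = 44

Shoelace formula: Area = (1/2) |Σ_i (x_i · y_{i+1} − x_{i+1} · y_i)| (indices mod n). Compute each cross term:
  (2)(5) − (4)(3) = -2
  (4)(4) − (-5)(5) = 41
  (-5)(-6) − (0)(4) = 30
  (0)(-5) − (1)(-6) = 6
  (1)(3) − (2)(-5) = 13
Sum = 88, so (signed) Area = 88/2 = 44, |Area| = 44.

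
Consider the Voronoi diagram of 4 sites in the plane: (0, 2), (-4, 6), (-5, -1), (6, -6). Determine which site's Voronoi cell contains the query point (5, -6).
Nearest site = (6, -6)

The Voronoi cell of site s contains exactly those query points closer to s than to any other site. Compute squared distances from q = (5, -6) to each site:
  (6 − 5)² + (-6 − -6)² = 1
  (0 − 5)² + (2 − -6)² = 89
  (-5 − 5)² + (-1 − -6)² = 125
  (-4 − 5)² + (6 − -6)² = 225
Minimum is attained by (6, -6), so q lies in its Voronoi cell.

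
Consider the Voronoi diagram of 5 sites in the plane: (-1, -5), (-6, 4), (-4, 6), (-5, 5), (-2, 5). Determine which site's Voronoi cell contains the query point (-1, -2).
Nearest site = (-1, -5)

The Voronoi cell of site s contains exactly those query points closer to s than to any other site. Compute squared distances from q = (-1, -2) to each site:
  (-1 − -1)² + (-5 − -2)² = 9
  (-2 − -1)² + (5 − -2)² = 50
  (-6 − -1)² + (4 − -2)² = 61
  (-5 − -1)² + (5 − -2)² = 65
  (-4 − -1)² + (6 − -2)² = 73
Minimum is attained by (-1, -5), so q lies in its Voronoi cell.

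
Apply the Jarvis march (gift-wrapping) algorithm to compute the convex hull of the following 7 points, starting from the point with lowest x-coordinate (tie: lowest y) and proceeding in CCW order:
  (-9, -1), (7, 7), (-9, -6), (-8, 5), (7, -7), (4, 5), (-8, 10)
Hull (CCW) = [(-9, -6), (7, -7), (7, 7), (-8, 10), (-9, -1)]

Jarvis march: at each step, from the current hull vertex p, select the next vertex q as the point such that every other point lies strictly to the left of (or on) the directed line p → q. (Equivalently: for every other point r, the cross product (q − p) × (r − p) ≥ 0.)
Starting point (lowest x, tie lowest y): (-9, -6). Wrap until returning to start. Resulting hull: (-9, -6), (7, -7), (7, 7), (-8, 10), (-9, -1).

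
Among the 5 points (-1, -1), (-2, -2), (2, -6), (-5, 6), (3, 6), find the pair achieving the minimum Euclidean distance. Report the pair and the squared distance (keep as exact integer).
Pair = ((-1, -1), (-2, -2)); squared distance = 2

Compute all C(5, 2) = 10 pairwise squared distances (x_i − x_j)² + (y_i − y_j)². The minimum is 2, attained by the pair ((-1, -1), (-2, -2)).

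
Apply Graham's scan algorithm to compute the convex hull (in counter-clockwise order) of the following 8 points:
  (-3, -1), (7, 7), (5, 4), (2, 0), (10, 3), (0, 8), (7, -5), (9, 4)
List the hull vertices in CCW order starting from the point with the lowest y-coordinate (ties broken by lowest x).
Hull (CCW) = [(7, -5), (10, 3), (7, 7), (0, 8), (-3, -1)]

Graham scan procedure:
  1. Find the pivot p₀ = point with lowest y (tie → lowest x): (7, -5).
  2. Sort the remaining points by polar angle around p₀.
  3. Walk through sorted points, maintaining a stack; pop the top while the last three entries make a non-left turn (cross product ≤ 0).
  4. Final stack is the convex hull in CCW order: (7, -5), (10, 3), (7, 7), (0, 8), (-3, -1).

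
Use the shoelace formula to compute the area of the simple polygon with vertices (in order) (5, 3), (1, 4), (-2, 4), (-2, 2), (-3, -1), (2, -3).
Area = 73/2

Shoelace formula: Area = (1/2) |Σ_i (x_i · y_{i+1} − x_{i+1} · y_i)| (indices mod n). Compute each cross term:
  (5)(4) − (1)(3) = 17
  (1)(4) − (-2)(4) = 12
  (-2)(2) − (-2)(4) = 4
  (-2)(-1) − (-3)(2) = 8
  (-3)(-3) − (2)(-1) = 11
  (2)(3) − (5)(-3) = 21
Sum = 73, so (signed) Area = 73/2 = 73/2, |Area| = 73/2.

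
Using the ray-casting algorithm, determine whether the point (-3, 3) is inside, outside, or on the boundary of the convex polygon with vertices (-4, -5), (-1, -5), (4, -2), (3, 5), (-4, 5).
The point (-3, 3) lies strictly inside the polygon

Cast a horizontal ray to the right from the query point and count how many polygon edges it crosses (each edge strictly once or zero times, handled with the usual half-open convention). 
Parity of crossings → odd ⇒ inside.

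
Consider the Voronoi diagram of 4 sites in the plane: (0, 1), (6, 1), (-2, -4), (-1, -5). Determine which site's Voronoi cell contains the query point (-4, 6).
Nearest site = (0, 1)

The Voronoi cell of site s contains exactly those query points closer to s than to any other site. Compute squared distances from q = (-4, 6) to each site:
  (0 − -4)² + (1 − 6)² = 41
  (-2 − -4)² + (-4 − 6)² = 104
  (6 − -4)² + (1 − 6)² = 125
  (-1 − -4)² + (-5 − 6)² = 130
Minimum is attained by (0, 1), so q lies in its Voronoi cell.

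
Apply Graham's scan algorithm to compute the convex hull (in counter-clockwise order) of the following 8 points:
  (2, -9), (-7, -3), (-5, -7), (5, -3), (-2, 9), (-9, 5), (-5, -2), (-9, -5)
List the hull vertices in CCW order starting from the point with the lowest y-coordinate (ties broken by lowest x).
Hull (CCW) = [(2, -9), (5, -3), (-2, 9), (-9, 5), (-9, -5), (-5, -7)]

Graham scan procedure:
  1. Find the pivot p₀ = point with lowest y (tie → lowest x): (2, -9).
  2. Sort the remaining points by polar angle around p₀.
  3. Walk through sorted points, maintaining a stack; pop the top while the last three entries make a non-left turn (cross product ≤ 0).
  4. Final stack is the convex hull in CCW order: (2, -9), (5, -3), (-2, 9), (-9, 5), (-9, -5), (-5, -7).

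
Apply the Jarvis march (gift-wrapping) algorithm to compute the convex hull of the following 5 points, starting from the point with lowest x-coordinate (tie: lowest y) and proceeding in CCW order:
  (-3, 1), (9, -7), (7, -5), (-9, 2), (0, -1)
Hull (CCW) = [(-9, 2), (9, -7), (7, -5), (-3, 1)]

Jarvis march: at each step, from the current hull vertex p, select the next vertex q as the point such that every other point lies strictly to the left of (or on) the directed line p → q. (Equivalently: for every other point r, the cross product (q − p) × (r − p) ≥ 0.)
Starting point (lowest x, tie lowest y): (-9, 2). Wrap until returning to start. Resulting hull: (-9, 2), (9, -7), (7, -5), (-3, 1).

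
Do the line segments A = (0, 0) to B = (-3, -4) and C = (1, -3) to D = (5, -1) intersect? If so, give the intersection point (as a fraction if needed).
No (intersection of containing lines falls outside at least one segment)

Parametrize and solve: t = 7/5, s = -13/10. At least one of these is outside [0, 1], so the segments do not intersect.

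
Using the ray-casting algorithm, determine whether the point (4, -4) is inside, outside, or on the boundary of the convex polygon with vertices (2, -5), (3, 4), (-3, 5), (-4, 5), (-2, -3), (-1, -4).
The point (4, -4) lies strictly outside the polygon

Cast a horizontal ray to the right from the query point and count how many polygon edges it crosses (each edge strictly once or zero times, handled with the usual half-open convention). 
Parity of crossings → even ⇒ outside.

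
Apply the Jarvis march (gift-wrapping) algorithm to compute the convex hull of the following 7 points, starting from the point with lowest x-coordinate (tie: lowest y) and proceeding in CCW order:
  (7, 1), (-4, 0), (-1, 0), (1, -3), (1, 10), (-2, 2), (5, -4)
Hull (CCW) = [(-4, 0), (1, -3), (5, -4), (7, 1), (1, 10)]

Jarvis march: at each step, from the current hull vertex p, select the next vertex q as the point such that every other point lies strictly to the left of (or on) the directed line p → q. (Equivalently: for every other point r, the cross product (q − p) × (r − p) ≥ 0.)
Starting point (lowest x, tie lowest y): (-4, 0). Wrap until returning to start. Resulting hull: (-4, 0), (1, -3), (5, -4), (7, 1), (1, 10).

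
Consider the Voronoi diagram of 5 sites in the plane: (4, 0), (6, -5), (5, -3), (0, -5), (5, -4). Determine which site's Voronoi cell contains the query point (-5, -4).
Nearest site = (0, -5)

The Voronoi cell of site s contains exactly those query points closer to s than to any other site. Compute squared distances from q = (-5, -4) to each site:
  (0 − -5)² + (-5 − -4)² = 26
  (4 − -5)² + (0 − -4)² = 97
  (5 − -5)² + (-4 − -4)² = 100
  (5 − -5)² + (-3 − -4)² = 101
  (6 − -5)² + (-5 − -4)² = 122
Minimum is attained by (0, -5), so q lies in its Voronoi cell.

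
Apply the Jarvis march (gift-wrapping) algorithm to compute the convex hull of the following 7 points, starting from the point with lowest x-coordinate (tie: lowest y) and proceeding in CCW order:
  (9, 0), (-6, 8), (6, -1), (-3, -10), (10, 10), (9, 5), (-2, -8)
Hull (CCW) = [(-6, 8), (-3, -10), (9, 0), (10, 10)]

Jarvis march: at each step, from the current hull vertex p, select the next vertex q as the point such that every other point lies strictly to the left of (or on) the directed line p → q. (Equivalently: for every other point r, the cross product (q − p) × (r − p) ≥ 0.)
Starting point (lowest x, tie lowest y): (-6, 8). Wrap until returning to start. Resulting hull: (-6, 8), (-3, -10), (9, 0), (10, 10).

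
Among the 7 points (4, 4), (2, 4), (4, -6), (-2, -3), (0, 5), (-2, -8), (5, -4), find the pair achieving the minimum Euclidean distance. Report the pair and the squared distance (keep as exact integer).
Pair = ((4, 4), (2, 4)); squared distance = 4

Compute all C(7, 2) = 21 pairwise squared distances (x_i − x_j)² + (y_i − y_j)². The minimum is 4, attained by the pair ((4, 4), (2, 4)).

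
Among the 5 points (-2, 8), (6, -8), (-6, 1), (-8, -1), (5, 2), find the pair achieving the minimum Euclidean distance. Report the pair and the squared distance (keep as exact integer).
Pair = ((-6, 1), (-8, -1)); squared distance = 8

Compute all C(5, 2) = 10 pairwise squared distances (x_i − x_j)² + (y_i − y_j)². The minimum is 8, attained by the pair ((-6, 1), (-8, -1)).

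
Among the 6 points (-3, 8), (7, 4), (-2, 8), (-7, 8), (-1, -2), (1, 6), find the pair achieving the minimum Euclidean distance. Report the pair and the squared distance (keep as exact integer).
Pair = ((-3, 8), (-2, 8)); squared distance = 1

Compute all C(6, 2) = 15 pairwise squared distances (x_i − x_j)² + (y_i − y_j)². The minimum is 1, attained by the pair ((-3, 8), (-2, 8)).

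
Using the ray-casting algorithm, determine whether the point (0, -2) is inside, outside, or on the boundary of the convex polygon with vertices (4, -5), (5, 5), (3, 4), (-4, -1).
The point (0, -2) lies strictly inside the polygon

Cast a horizontal ray to the right from the query point and count how many polygon edges it crosses (each edge strictly once or zero times, handled with the usual half-open convention). 
Parity of crossings → odd ⇒ inside.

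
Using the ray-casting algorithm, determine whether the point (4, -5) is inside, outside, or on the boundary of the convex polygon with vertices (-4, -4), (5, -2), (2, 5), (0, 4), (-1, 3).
The point (4, -5) lies strictly outside the polygon

Cast a horizontal ray to the right from the query point and count how many polygon edges it crosses (each edge strictly once or zero times, handled with the usual half-open convention). 
Parity of crossings → even ⇒ outside.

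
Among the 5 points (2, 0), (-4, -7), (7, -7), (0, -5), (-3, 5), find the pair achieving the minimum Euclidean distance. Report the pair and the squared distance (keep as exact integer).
Pair = ((-4, -7), (0, -5)); squared distance = 20

Compute all C(5, 2) = 10 pairwise squared distances (x_i − x_j)² + (y_i − y_j)². The minimum is 20, attained by the pair ((-4, -7), (0, -5)).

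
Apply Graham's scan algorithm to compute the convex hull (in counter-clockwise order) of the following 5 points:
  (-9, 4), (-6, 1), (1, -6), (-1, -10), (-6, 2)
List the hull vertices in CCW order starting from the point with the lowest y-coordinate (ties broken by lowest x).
Hull (CCW) = [(-1, -10), (1, -6), (-6, 2), (-9, 4)]

Graham scan procedure:
  1. Find the pivot p₀ = point with lowest y (tie → lowest x): (-1, -10).
  2. Sort the remaining points by polar angle around p₀.
  3. Walk through sorted points, maintaining a stack; pop the top while the last three entries make a non-left turn (cross product ≤ 0).
  4. Final stack is the convex hull in CCW order: (-1, -10), (1, -6), (-6, 2), (-9, 4).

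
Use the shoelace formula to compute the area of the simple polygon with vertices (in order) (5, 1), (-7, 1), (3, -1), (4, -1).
Area = 13

Shoelace formula: Area = (1/2) |Σ_i (x_i · y_{i+1} − x_{i+1} · y_i)| (indices mod n). Compute each cross term:
  (5)(1) − (-7)(1) = 12
  (-7)(-1) − (3)(1) = 4
  (3)(-1) − (4)(-1) = 1
  (4)(1) − (5)(-1) = 9
Sum = 26, so (signed) Area = 26/2 = 13, |Area| = 13.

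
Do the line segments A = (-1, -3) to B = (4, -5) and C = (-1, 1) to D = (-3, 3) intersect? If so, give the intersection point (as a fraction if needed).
No (intersection of containing lines falls outside at least one segment)

Parametrize and solve: t = 4/3, s = -10/3. At least one of these is outside [0, 1], so the segments do not intersect.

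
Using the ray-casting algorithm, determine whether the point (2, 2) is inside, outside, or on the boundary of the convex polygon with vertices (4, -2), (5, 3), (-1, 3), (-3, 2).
The point (2, 2) lies strictly inside the polygon

Cast a horizontal ray to the right from the query point and count how many polygon edges it crosses (each edge strictly once or zero times, handled with the usual half-open convention). 
Parity of crossings → odd ⇒ inside.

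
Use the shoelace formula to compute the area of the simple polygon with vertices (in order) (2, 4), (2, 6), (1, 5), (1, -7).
Area = 7

Shoelace formula: Area = (1/2) |Σ_i (x_i · y_{i+1} − x_{i+1} · y_i)| (indices mod n). Compute each cross term:
  (2)(6) − (2)(4) = 4
  (2)(5) − (1)(6) = 4
  (1)(-7) − (1)(5) = -12
  (1)(4) − (2)(-7) = 18
Sum = 14, so (signed) Area = 14/2 = 7, |Area| = 7.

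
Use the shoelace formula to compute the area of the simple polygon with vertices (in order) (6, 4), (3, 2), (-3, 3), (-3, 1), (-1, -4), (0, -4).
Area = 31

Shoelace formula: Area = (1/2) |Σ_i (x_i · y_{i+1} − x_{i+1} · y_i)| (indices mod n). Compute each cross term:
  (6)(2) − (3)(4) = 0
  (3)(3) − (-3)(2) = 15
  (-3)(1) − (-3)(3) = 6
  (-3)(-4) − (-1)(1) = 13
  (-1)(-4) − (0)(-4) = 4
  (0)(4) − (6)(-4) = 24
Sum = 62, so (signed) Area = 62/2 = 31, |Area| = 31.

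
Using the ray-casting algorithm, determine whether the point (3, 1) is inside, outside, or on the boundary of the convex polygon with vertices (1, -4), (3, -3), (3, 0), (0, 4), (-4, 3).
The point (3, 1) lies strictly outside the polygon

Cast a horizontal ray to the right from the query point and count how many polygon edges it crosses (each edge strictly once or zero times, handled with the usual half-open convention). 
Parity of crossings → even ⇒ outside.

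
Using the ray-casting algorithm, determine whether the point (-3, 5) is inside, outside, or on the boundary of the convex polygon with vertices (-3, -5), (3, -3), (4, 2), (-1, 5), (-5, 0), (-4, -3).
The point (-3, 5) lies strictly outside the polygon

Cast a horizontal ray to the right from the query point and count how many polygon edges it crosses (each edge strictly once or zero times, handled with the usual half-open convention). 
Parity of crossings → even ⇒ outside.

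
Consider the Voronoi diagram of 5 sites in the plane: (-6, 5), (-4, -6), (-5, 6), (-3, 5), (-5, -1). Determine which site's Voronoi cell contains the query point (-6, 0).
Nearest site = (-5, -1)

The Voronoi cell of site s contains exactly those query points closer to s than to any other site. Compute squared distances from q = (-6, 0) to each site:
  (-5 − -6)² + (-1 − 0)² = 2
  (-6 − -6)² + (5 − 0)² = 25
  (-3 − -6)² + (5 − 0)² = 34
  (-5 − -6)² + (6 − 0)² = 37
  (-4 − -6)² + (-6 − 0)² = 40
Minimum is attained by (-5, -1), so q lies in its Voronoi cell.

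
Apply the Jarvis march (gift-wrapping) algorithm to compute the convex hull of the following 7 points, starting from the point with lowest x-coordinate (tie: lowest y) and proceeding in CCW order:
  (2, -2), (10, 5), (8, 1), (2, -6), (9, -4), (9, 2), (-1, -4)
Hull (CCW) = [(-1, -4), (2, -6), (9, -4), (10, 5)]

Jarvis march: at each step, from the current hull vertex p, select the next vertex q as the point such that every other point lies strictly to the left of (or on) the directed line p → q. (Equivalently: for every other point r, the cross product (q − p) × (r − p) ≥ 0.)
Starting point (lowest x, tie lowest y): (-1, -4). Wrap until returning to start. Resulting hull: (-1, -4), (2, -6), (9, -4), (10, 5).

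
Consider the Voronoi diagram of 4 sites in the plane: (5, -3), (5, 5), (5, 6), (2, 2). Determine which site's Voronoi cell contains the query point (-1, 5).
Nearest site = (2, 2)

The Voronoi cell of site s contains exactly those query points closer to s than to any other site. Compute squared distances from q = (-1, 5) to each site:
  (2 − -1)² + (2 − 5)² = 18
  (5 − -1)² + (5 − 5)² = 36
  (5 − -1)² + (6 − 5)² = 37
  (5 − -1)² + (-3 − 5)² = 100
Minimum is attained by (2, 2), so q lies in its Voronoi cell.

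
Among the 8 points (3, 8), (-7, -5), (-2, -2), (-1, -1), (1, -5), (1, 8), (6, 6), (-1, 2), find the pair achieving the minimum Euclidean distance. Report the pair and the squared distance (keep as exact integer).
Pair = ((-2, -2), (-1, -1)); squared distance = 2

Compute all C(8, 2) = 28 pairwise squared distances (x_i − x_j)² + (y_i − y_j)². The minimum is 2, attained by the pair ((-2, -2), (-1, -1)).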